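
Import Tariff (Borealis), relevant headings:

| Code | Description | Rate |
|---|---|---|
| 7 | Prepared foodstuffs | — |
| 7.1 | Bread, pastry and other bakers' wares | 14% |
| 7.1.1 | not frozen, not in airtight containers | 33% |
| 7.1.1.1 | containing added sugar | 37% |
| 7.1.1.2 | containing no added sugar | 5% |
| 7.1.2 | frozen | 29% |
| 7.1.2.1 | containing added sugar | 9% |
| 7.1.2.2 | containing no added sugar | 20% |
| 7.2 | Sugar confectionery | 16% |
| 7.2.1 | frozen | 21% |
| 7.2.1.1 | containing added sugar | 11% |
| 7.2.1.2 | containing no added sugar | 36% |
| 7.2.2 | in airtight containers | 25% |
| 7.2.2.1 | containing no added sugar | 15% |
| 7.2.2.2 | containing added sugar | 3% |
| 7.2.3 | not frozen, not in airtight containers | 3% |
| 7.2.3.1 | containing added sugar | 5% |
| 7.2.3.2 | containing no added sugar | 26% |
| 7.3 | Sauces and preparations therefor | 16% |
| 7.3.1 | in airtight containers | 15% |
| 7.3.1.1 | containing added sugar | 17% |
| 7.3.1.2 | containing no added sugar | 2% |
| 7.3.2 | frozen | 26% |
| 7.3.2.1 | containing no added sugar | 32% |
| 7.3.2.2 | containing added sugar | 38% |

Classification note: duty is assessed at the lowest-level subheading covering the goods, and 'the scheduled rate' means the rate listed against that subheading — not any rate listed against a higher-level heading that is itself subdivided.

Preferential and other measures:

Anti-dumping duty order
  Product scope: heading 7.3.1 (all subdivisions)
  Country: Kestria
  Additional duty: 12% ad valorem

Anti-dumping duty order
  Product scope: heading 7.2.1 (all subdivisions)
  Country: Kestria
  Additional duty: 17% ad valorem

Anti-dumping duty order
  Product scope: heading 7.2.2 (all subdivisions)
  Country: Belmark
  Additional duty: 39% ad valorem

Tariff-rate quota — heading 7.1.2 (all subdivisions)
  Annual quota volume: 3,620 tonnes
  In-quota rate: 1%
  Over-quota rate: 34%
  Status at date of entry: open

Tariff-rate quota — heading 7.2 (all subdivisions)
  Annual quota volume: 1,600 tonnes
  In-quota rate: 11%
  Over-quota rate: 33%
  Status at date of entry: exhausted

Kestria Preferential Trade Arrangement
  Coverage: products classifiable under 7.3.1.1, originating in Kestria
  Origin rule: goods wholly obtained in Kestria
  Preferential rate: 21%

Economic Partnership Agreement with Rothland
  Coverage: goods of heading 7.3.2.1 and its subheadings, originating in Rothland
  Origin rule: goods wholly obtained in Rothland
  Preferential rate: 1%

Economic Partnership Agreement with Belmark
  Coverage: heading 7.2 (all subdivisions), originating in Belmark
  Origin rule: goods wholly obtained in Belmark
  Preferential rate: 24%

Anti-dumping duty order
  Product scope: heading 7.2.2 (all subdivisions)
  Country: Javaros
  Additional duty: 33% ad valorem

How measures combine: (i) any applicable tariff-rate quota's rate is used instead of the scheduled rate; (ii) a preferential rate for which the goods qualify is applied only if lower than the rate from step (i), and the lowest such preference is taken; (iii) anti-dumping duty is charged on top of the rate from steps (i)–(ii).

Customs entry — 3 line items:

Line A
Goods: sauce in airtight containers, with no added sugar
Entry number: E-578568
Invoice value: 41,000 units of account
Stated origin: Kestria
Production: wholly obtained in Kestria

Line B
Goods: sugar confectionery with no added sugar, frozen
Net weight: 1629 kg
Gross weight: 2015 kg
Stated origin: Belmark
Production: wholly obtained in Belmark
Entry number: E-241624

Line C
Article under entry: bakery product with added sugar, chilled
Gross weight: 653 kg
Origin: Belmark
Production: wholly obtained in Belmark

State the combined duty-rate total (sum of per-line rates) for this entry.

Line A: sauce → 7.3; in airtight containers → 7.3.1; with no added sugar → 7.3.1.2. Scheduled 2%. Kestria agreement on 7.3.1.1: 7.3.1.2 not covered; anti-dumping (Kestria, 7.3.1): +12%; total 2% + 12% = 14%. → 14%.
Line B: sugar confectionery → 7.2; frozen → 7.2.1; with no added sugar → 7.2.1.2. Scheduled 36%. quota on 7.2 exhausted → over-quota 33%; Belmark agreement on 7.2: wholly obtained → 24% available; preferential 24%. → 24%.
Line C: bakery product → 7.1; chilled → 7.1.1; with added sugar → 7.1.1.1. Scheduled 37%. Belmark agreement on 7.2: 7.1.1.1 not covered. → 37%.
Sum: 14% + 24% + 37% = 75%.

75%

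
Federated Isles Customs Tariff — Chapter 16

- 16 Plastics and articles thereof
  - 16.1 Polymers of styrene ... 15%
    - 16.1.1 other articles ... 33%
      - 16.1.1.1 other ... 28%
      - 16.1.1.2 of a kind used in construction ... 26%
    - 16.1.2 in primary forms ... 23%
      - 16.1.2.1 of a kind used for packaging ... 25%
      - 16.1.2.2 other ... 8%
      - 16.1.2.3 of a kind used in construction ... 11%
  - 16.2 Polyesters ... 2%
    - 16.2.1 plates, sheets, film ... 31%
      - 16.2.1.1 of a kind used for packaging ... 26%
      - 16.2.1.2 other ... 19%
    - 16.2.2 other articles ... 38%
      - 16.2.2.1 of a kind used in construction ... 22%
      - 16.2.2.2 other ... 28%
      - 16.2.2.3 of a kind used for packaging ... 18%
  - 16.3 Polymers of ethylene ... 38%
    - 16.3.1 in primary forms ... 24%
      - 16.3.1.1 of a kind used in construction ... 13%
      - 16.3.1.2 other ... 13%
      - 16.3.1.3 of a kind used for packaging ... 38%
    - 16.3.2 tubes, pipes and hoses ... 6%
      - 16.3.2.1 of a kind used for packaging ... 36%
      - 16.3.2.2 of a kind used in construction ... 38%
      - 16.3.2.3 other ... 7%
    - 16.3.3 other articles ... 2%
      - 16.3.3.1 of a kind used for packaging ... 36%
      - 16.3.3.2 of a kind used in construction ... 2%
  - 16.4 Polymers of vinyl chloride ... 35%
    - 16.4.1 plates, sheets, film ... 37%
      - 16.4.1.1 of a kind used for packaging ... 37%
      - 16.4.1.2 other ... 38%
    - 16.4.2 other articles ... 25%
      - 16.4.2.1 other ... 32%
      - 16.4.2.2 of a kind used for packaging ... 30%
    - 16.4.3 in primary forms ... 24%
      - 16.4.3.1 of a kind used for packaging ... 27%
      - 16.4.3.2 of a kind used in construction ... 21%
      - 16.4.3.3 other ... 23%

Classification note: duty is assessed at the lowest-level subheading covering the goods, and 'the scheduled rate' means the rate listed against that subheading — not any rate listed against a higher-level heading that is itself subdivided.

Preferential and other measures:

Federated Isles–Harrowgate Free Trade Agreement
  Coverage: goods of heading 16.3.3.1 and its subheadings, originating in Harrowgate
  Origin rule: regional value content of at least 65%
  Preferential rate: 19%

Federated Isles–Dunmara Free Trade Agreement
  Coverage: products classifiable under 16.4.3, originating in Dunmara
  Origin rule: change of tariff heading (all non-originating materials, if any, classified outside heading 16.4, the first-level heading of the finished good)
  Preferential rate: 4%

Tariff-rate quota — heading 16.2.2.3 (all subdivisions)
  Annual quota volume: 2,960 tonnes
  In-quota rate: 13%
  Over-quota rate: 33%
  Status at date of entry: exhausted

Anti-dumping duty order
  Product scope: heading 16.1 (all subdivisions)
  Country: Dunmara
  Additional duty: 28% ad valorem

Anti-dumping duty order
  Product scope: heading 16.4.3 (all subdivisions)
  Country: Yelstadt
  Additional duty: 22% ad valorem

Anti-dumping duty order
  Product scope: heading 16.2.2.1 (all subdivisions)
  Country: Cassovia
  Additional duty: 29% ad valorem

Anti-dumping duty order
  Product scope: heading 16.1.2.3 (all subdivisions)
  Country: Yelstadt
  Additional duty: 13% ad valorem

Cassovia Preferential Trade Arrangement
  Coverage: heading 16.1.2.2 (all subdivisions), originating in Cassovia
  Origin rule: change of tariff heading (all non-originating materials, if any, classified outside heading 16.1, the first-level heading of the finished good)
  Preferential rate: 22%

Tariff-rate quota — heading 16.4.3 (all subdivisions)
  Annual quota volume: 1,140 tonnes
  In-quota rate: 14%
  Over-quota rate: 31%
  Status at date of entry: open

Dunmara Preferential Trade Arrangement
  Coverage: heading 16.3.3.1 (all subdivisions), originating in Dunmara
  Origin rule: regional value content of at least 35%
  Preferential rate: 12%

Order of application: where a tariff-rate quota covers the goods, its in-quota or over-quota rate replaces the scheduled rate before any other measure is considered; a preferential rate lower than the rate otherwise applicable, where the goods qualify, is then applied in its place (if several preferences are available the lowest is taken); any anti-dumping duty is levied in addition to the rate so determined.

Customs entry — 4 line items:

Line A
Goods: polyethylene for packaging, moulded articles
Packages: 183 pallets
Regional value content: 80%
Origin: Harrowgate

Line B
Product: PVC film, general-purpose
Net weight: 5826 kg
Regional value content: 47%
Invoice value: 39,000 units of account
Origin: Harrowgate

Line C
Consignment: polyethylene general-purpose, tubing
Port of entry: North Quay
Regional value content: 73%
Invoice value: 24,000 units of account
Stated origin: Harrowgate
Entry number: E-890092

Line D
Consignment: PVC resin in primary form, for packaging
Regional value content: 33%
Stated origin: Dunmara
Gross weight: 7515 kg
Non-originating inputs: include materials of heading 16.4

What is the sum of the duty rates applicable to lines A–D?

78%

Line A: polyethylene → 16.3; moulded articles → 16.3.3; for packaging → 16.3.3.1. Scheduled 36%. Harrowgate agreement on 16.3.3.1: RVC ≥ 65% → 19% available; preferential 19%. → 19%.
Line B: PVC → 16.4; film → 16.4.1; general-purpose → 16.4.1.2. Scheduled 38%. Harrowgate agreement on 16.3.3.1: 16.4.1.2 not covered. → 38%.
Line C: polyethylene → 16.3; tubing → 16.3.2; general-purpose → 16.3.2.3. Scheduled 7%. Harrowgate agreement on 16.3.3.1: 16.3.2.3 not covered. → 7%.
Line D: PVC → 16.4; resin in primary form → 16.4.3; for packaging → 16.4.3.1. Scheduled 27%. quota on 16.4.3 open → in-quota 14%; Dunmara agreement on 16.4.3: CTH not met; Dunmara agreement on 16.3.3.1: 16.4.3.1 not covered. → 14%.
Sum: 19% + 38% + 7% + 14% = 78%.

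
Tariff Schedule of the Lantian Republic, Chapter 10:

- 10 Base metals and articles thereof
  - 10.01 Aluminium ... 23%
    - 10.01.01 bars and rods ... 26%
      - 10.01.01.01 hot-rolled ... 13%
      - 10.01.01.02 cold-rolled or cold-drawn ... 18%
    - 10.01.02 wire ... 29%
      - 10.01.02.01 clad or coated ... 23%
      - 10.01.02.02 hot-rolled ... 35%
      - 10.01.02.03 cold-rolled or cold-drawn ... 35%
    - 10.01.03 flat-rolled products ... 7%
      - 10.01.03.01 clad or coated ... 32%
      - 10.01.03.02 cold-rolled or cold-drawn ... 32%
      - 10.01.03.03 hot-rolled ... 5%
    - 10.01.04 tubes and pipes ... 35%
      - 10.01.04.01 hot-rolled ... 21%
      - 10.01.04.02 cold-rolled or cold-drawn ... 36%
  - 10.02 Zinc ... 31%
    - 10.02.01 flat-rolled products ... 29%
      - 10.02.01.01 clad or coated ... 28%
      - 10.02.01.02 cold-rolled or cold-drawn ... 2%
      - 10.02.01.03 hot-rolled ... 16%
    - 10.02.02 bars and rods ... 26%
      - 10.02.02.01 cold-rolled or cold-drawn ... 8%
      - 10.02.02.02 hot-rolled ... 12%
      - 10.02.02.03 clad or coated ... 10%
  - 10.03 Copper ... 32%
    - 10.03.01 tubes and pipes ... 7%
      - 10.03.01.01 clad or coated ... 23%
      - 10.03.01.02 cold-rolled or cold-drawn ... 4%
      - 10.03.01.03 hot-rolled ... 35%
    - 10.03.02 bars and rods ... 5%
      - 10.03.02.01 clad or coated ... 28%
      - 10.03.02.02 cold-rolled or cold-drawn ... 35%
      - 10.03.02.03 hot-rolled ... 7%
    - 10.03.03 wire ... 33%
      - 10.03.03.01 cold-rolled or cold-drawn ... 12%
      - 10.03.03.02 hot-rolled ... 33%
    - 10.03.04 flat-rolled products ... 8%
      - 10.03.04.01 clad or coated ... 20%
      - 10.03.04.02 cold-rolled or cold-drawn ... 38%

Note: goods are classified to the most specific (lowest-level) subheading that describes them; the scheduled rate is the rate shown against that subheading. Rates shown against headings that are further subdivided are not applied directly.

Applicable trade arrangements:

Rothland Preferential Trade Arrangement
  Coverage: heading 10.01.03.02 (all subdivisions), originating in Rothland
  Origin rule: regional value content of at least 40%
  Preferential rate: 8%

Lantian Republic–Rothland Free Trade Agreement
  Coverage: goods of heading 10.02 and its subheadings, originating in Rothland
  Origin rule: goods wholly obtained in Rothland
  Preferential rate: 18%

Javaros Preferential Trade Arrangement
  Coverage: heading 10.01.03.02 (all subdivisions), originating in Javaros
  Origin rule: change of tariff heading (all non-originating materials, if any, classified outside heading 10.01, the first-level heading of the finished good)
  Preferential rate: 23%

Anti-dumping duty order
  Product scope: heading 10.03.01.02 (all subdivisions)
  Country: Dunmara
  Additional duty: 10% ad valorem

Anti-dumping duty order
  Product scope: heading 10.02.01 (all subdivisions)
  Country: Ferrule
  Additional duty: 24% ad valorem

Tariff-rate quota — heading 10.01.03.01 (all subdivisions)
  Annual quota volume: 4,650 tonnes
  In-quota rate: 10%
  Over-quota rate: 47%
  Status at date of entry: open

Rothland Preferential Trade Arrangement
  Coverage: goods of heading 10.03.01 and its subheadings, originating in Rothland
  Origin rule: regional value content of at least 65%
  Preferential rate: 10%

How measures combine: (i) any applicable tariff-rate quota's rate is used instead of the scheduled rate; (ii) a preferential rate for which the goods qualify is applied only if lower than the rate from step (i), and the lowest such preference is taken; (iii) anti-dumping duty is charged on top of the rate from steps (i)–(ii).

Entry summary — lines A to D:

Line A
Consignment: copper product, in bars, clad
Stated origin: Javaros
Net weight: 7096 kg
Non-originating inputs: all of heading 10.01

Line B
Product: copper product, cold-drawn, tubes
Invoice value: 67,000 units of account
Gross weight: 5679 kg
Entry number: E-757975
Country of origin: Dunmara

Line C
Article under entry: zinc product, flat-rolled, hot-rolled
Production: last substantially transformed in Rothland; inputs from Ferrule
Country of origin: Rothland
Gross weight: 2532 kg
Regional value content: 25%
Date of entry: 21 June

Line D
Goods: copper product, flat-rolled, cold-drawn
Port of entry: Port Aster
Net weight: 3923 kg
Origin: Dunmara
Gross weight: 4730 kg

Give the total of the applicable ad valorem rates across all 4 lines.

Line A: copper → 10.03; in bars → 10.03.02; clad → 10.03.02.01. Scheduled 28%. Javaros agreement on 10.01.03.02: 10.03.02.01 not covered. → 28%.
Line B: copper → 10.03; tubes → 10.03.01; cold-drawn → 10.03.01.02. Scheduled 4%. anti-dumping (Dunmara, 10.03.01.02): +10%; total 4% + 10% = 14%. → 14%.
Line C: zinc → 10.02; flat-rolled → 10.02.01; hot-rolled → 10.02.01.03. Scheduled 16%. Rothland agreement on 10.01.03.02: 10.02.01.03 not covered; Rothland agreement on 10.02: not wholly obtained; Rothland agreement on 10.03.01: 10.02.01.03 not covered. → 16%.
Line D: copper → 10.03; flat-rolled → 10.03.04; cold-drawn → 10.03.04.02. Scheduled 38%. No special measure applies. → 38%.
Sum: 28% + 14% + 16% + 38% = 96%.

96%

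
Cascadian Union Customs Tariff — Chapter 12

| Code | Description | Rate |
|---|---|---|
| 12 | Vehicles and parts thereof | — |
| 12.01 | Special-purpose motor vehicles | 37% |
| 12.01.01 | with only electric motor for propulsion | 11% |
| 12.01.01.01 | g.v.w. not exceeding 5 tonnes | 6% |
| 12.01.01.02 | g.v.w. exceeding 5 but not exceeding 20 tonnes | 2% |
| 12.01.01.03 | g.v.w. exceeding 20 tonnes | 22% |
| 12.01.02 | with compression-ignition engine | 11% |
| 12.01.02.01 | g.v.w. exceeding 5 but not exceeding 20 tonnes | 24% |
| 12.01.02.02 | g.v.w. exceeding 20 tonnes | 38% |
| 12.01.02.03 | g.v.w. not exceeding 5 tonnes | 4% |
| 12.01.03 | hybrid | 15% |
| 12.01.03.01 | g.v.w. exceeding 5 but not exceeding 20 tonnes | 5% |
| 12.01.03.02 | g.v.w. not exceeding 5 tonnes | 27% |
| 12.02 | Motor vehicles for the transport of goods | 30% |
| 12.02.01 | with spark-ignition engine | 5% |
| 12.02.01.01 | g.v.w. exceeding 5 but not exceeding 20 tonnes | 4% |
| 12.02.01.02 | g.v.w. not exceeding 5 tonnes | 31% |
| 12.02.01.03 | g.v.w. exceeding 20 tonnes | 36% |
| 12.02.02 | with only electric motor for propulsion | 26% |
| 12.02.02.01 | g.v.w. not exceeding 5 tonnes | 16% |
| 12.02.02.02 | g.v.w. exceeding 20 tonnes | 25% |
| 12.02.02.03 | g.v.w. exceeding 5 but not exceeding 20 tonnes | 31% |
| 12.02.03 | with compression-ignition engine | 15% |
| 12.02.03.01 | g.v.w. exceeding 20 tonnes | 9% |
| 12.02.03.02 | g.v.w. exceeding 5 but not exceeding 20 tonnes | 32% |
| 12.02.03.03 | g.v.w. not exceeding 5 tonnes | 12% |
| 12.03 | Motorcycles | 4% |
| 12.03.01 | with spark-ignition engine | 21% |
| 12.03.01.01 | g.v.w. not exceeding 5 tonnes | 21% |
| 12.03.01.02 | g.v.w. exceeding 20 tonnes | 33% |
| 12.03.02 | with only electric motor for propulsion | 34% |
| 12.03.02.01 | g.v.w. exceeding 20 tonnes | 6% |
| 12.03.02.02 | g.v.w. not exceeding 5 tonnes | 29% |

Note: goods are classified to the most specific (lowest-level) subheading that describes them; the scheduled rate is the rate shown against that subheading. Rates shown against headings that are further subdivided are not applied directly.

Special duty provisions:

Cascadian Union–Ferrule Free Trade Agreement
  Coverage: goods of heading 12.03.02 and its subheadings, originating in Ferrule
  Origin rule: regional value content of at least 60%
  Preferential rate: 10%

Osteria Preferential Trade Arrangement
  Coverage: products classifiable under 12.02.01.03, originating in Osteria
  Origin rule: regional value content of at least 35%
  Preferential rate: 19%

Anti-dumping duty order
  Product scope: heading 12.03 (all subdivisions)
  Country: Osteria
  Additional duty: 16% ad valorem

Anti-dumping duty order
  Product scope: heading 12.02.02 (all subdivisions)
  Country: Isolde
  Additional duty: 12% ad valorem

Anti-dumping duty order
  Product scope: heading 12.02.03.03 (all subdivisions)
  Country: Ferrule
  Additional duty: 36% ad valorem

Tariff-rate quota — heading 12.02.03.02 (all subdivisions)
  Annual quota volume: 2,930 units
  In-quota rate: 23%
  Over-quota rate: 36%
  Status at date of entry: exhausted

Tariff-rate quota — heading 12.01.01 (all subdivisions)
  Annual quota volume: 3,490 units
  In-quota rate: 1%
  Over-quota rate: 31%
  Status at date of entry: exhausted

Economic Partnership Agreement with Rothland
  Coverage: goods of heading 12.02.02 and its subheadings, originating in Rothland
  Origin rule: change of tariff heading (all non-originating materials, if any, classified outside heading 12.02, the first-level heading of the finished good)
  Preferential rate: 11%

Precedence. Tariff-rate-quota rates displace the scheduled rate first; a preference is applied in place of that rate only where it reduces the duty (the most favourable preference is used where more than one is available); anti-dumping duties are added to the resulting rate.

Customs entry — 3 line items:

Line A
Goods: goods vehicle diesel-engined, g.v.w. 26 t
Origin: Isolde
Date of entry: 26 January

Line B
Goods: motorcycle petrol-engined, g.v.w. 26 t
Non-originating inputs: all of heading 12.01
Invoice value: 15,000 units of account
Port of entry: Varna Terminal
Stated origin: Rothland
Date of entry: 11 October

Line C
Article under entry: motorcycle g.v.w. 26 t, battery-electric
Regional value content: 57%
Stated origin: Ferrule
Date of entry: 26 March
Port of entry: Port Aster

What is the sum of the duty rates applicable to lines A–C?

Line A: goods vehicle → 12.02; diesel-engined → 12.02.03; g.v.w. 26 t → 12.02.03.01. Scheduled 9%. No special measure applies. → 9%.
Line B: motorcycle → 12.03; petrol-engined → 12.03.01; g.v.w. 26 t → 12.03.01.02. Scheduled 33%. Rothland agreement on 12.02.02: 12.03.01.02 not covered. → 33%.
Line C: motorcycle → 12.03; battery-electric → 12.03.02; g.v.w. 26 t → 12.03.02.01. Scheduled 6%. Ferrule agreement on 12.03.02: RVC < 60%. → 6%.
Sum: 9% + 33% + 6% = 48%.

48%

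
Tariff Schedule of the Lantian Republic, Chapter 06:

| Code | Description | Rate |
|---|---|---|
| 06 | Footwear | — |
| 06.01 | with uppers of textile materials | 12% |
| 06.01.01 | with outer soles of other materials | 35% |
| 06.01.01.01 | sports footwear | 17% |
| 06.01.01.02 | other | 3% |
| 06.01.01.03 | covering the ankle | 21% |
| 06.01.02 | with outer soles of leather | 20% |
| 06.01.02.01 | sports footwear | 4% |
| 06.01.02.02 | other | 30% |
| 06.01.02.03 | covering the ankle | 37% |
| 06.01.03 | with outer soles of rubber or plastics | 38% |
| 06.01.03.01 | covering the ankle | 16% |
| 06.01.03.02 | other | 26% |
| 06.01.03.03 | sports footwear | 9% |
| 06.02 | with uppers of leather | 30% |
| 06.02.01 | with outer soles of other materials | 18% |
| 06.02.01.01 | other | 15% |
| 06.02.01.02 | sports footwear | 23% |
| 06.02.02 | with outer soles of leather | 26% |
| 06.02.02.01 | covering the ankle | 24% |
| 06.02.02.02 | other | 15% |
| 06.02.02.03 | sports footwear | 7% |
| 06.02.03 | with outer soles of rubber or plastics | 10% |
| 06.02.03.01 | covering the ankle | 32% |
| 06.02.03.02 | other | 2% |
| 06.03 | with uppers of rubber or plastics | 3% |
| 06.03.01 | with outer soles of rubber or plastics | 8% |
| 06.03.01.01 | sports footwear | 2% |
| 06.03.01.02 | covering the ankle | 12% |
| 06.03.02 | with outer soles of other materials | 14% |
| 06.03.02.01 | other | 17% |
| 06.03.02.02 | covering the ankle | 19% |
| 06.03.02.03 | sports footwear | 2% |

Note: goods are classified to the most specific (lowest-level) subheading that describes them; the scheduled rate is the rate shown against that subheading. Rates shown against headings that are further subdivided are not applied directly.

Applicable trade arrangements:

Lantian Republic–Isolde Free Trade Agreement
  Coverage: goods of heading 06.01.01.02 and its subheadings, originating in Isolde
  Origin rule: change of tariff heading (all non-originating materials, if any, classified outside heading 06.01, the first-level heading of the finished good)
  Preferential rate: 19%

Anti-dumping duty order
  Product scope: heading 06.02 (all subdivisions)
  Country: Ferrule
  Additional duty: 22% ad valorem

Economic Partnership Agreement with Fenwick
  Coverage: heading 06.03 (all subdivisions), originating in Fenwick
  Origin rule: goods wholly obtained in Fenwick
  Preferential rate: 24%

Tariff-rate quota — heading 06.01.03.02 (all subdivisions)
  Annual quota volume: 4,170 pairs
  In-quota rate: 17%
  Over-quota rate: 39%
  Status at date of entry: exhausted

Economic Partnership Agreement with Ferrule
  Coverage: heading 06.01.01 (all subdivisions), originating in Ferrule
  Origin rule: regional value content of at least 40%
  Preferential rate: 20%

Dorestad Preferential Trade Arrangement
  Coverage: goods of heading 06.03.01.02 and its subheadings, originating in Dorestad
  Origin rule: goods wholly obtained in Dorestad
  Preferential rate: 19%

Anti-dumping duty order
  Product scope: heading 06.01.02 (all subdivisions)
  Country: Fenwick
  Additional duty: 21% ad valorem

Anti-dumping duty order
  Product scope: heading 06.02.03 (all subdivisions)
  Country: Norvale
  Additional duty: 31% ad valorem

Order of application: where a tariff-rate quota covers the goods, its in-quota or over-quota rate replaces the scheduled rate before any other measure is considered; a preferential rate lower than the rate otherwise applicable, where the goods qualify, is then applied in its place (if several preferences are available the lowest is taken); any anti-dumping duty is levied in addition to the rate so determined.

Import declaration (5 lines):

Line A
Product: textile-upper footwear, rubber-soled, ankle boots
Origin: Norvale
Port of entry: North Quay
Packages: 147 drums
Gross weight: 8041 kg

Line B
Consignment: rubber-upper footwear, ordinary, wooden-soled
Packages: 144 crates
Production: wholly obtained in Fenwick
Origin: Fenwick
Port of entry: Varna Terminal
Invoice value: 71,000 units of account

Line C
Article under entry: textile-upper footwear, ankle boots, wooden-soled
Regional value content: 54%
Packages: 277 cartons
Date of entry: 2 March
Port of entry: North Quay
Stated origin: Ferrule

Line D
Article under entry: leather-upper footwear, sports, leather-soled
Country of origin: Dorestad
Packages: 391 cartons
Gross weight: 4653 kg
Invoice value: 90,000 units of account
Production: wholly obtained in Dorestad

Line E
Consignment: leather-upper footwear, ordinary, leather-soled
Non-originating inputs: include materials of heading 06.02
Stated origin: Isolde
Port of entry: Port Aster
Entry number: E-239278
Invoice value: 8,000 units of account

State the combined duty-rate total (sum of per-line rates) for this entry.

75%

Line A: textile-upper → 06.01; rubber-soled → 06.01.03; ankle boots → 06.01.03.01. Scheduled 16%. No special measure applies. → 16%.
Line B: rubber-upper → 06.03; wooden-soled → 06.03.02; ordinary → 06.03.02.01. Scheduled 17%. Fenwick agreement on 06.03: wholly obtained → 24% available; preference 24% not lower than 17% → no reduction. → 17%.
Line C: textile-upper → 06.01; wooden-soled → 06.01.01; ankle boots → 06.01.01.03. Scheduled 21%. Ferrule agreement on 06.01.01: RVC ≥ 40% → 20% available; preferential 20%. → 20%.
Line D: leather-upper → 06.02; leather-soled → 06.02.02; sports → 06.02.02.03. Scheduled 7%. Dorestad agreement on 06.03.01.02: 06.02.02.03 not covered. → 7%.
Line E: leather-upper → 06.02; leather-soled → 06.02.02; ordinary → 06.02.02.02. Scheduled 15%. Isolde agreement on 06.01.01.02: 06.02.02.02 not covered. → 15%.
Sum: 16% + 17% + 20% + 7% + 15% = 75%.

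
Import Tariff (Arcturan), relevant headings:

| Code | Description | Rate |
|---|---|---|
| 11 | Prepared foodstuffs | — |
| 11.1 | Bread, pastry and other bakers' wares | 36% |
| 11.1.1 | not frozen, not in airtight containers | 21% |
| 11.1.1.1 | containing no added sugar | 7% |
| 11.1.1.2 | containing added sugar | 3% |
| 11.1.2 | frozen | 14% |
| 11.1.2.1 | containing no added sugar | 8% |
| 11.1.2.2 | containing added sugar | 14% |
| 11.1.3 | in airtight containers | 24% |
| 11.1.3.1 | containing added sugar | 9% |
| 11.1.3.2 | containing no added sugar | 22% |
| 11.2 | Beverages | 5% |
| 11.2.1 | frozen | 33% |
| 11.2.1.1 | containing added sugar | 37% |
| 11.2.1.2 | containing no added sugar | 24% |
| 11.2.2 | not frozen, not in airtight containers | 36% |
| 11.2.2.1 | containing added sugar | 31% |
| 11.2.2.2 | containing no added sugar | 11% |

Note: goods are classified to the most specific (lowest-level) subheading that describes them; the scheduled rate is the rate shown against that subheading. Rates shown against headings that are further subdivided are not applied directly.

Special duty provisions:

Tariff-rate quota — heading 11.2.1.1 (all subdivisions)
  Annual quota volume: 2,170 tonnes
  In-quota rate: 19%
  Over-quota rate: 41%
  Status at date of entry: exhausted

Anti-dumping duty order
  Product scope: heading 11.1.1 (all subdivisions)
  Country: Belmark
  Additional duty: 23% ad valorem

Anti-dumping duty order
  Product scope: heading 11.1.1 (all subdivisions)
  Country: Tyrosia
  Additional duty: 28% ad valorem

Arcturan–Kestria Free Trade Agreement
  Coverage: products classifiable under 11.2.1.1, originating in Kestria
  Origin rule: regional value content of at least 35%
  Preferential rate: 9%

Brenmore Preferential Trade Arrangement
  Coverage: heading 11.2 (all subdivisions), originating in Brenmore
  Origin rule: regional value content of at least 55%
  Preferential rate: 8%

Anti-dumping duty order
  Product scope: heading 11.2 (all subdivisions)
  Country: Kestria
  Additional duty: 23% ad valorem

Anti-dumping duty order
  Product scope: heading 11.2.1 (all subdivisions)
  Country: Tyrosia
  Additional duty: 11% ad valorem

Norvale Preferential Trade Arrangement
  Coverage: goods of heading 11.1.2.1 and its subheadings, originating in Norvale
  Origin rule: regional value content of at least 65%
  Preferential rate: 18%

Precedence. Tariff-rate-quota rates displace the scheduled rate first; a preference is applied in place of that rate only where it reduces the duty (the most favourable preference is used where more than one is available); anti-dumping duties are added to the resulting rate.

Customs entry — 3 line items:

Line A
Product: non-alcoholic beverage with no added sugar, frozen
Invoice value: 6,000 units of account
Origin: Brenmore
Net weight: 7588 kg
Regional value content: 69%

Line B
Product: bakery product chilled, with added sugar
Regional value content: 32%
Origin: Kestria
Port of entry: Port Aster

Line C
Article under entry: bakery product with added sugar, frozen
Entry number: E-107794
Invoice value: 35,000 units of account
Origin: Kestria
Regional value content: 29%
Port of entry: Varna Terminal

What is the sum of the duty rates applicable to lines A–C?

Line A: non-alcoholic beverage → 11.2; frozen → 11.2.1; with no added sugar → 11.2.1.2. Scheduled 24%. Brenmore agreement on 11.2: RVC ≥ 55% → 8% available; preferential 8%. → 8%.
Line B: bakery product → 11.1; chilled → 11.1.1; with added sugar → 11.1.1.2. Scheduled 3%. Kestria agreement on 11.2.1.1: 11.1.1.2 not covered. → 3%.
Line C: bakery product → 11.1; frozen → 11.1.2; with added sugar → 11.1.2.2. Scheduled 14%. Kestria agreement on 11.2.1.1: 11.1.2.2 not covered. → 14%.
Sum: 8% + 3% + 14% = 25%.

25%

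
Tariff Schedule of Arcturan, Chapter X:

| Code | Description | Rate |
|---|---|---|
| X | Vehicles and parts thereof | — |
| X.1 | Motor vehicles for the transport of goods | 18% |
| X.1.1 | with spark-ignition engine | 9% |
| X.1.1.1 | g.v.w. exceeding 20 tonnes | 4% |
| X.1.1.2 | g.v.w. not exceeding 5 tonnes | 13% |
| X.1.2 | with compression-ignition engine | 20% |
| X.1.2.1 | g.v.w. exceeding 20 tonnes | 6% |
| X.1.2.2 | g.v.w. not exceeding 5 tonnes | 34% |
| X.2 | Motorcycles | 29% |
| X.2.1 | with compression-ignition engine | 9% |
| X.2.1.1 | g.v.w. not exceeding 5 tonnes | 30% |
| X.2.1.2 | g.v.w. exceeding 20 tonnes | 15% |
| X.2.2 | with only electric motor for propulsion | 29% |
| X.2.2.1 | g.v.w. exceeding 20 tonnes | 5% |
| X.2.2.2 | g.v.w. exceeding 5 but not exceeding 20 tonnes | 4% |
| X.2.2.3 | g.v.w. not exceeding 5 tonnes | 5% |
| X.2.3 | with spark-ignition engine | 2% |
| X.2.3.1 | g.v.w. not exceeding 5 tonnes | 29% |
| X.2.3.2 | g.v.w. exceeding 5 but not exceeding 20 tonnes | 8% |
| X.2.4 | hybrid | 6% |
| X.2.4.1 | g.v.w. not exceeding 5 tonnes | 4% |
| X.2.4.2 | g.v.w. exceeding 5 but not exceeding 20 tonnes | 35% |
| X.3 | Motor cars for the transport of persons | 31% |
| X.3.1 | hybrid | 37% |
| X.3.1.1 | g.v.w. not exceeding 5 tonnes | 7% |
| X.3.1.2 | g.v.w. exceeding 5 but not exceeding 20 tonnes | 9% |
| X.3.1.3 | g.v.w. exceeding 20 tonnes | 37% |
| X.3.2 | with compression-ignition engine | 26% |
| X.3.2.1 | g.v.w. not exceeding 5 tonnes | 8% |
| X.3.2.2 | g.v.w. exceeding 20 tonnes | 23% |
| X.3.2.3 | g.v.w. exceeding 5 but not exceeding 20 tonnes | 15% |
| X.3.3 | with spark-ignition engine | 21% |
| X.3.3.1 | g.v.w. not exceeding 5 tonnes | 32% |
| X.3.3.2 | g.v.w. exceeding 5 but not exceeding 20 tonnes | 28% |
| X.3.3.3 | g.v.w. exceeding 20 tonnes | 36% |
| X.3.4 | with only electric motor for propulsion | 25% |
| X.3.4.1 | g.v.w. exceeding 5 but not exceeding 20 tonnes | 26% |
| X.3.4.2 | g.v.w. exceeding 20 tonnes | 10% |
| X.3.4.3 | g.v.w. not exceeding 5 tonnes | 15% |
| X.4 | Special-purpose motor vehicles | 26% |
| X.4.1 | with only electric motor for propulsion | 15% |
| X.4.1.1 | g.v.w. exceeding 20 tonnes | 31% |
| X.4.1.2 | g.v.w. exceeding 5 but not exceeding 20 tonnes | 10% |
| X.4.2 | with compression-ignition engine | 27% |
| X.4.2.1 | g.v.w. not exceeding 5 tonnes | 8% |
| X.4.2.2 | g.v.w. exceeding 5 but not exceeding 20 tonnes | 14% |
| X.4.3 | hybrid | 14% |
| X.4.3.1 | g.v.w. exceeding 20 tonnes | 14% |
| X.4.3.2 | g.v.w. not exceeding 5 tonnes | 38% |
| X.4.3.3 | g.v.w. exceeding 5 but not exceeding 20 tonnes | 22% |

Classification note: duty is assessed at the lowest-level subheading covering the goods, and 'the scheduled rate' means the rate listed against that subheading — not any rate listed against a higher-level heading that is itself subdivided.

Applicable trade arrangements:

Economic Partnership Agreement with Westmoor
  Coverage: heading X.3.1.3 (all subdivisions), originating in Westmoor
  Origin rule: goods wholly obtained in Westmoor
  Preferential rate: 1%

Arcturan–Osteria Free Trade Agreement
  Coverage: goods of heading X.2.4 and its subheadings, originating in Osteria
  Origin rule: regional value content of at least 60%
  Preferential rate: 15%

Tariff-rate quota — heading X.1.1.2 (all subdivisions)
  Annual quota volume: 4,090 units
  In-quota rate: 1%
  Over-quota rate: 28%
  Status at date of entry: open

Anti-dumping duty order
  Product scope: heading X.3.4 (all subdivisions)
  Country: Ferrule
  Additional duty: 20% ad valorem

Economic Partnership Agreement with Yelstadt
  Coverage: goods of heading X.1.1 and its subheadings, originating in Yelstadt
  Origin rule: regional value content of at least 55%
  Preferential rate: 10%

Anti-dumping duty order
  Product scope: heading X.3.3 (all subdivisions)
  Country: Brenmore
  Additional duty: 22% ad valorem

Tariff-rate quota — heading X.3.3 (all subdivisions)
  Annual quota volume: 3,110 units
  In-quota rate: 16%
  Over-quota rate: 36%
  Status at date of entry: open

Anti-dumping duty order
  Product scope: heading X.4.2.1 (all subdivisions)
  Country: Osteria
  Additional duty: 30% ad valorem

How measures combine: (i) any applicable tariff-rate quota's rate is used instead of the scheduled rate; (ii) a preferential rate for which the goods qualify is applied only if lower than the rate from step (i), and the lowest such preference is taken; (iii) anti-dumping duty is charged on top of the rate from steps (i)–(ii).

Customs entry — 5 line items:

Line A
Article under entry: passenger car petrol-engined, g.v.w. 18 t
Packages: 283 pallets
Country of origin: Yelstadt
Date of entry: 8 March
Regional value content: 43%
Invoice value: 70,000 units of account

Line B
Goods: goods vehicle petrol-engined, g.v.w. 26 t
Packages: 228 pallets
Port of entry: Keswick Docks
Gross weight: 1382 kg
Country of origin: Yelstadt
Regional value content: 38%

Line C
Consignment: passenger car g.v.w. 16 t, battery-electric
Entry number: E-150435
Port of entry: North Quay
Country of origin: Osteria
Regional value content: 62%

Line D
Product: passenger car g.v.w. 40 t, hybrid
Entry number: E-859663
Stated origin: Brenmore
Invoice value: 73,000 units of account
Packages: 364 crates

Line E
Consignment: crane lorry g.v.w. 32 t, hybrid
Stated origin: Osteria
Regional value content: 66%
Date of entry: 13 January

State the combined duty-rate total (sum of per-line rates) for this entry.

Line A: passenger car → X.3; petrol-engined → X.3.3; g.v.w. 18 t → X.3.3.2. Scheduled 28%. quota on X.3.3 open → in-quota 16%; Yelstadt agreement on X.1.1: X.3.3.2 not covered. → 16%.
Line B: goods vehicle → X.1; petrol-engined → X.1.1; g.v.w. 26 t → X.1.1.1. Scheduled 4%. Yelstadt agreement on X.1.1: RVC < 55%. → 4%.
Line C: passenger car → X.3; battery-electric → X.3.4; g.v.w. 16 t → X.3.4.1. Scheduled 26%. Osteria agreement on X.2.4: X.3.4.1 not covered. → 26%.
Line D: passenger car → X.3; hybrid → X.3.1; g.v.w. 40 t → X.3.1.3. Scheduled 37%. No special measure applies. → 37%.
Line E: crane lorry → X.4; hybrid → X.4.3; g.v.w. 32 t → X.4.3.1. Scheduled 14%. Osteria agreement on X.2.4: X.4.3.1 not covered. → 14%.
Sum: 16% + 4% + 26% + 37% + 14% = 97%.

97%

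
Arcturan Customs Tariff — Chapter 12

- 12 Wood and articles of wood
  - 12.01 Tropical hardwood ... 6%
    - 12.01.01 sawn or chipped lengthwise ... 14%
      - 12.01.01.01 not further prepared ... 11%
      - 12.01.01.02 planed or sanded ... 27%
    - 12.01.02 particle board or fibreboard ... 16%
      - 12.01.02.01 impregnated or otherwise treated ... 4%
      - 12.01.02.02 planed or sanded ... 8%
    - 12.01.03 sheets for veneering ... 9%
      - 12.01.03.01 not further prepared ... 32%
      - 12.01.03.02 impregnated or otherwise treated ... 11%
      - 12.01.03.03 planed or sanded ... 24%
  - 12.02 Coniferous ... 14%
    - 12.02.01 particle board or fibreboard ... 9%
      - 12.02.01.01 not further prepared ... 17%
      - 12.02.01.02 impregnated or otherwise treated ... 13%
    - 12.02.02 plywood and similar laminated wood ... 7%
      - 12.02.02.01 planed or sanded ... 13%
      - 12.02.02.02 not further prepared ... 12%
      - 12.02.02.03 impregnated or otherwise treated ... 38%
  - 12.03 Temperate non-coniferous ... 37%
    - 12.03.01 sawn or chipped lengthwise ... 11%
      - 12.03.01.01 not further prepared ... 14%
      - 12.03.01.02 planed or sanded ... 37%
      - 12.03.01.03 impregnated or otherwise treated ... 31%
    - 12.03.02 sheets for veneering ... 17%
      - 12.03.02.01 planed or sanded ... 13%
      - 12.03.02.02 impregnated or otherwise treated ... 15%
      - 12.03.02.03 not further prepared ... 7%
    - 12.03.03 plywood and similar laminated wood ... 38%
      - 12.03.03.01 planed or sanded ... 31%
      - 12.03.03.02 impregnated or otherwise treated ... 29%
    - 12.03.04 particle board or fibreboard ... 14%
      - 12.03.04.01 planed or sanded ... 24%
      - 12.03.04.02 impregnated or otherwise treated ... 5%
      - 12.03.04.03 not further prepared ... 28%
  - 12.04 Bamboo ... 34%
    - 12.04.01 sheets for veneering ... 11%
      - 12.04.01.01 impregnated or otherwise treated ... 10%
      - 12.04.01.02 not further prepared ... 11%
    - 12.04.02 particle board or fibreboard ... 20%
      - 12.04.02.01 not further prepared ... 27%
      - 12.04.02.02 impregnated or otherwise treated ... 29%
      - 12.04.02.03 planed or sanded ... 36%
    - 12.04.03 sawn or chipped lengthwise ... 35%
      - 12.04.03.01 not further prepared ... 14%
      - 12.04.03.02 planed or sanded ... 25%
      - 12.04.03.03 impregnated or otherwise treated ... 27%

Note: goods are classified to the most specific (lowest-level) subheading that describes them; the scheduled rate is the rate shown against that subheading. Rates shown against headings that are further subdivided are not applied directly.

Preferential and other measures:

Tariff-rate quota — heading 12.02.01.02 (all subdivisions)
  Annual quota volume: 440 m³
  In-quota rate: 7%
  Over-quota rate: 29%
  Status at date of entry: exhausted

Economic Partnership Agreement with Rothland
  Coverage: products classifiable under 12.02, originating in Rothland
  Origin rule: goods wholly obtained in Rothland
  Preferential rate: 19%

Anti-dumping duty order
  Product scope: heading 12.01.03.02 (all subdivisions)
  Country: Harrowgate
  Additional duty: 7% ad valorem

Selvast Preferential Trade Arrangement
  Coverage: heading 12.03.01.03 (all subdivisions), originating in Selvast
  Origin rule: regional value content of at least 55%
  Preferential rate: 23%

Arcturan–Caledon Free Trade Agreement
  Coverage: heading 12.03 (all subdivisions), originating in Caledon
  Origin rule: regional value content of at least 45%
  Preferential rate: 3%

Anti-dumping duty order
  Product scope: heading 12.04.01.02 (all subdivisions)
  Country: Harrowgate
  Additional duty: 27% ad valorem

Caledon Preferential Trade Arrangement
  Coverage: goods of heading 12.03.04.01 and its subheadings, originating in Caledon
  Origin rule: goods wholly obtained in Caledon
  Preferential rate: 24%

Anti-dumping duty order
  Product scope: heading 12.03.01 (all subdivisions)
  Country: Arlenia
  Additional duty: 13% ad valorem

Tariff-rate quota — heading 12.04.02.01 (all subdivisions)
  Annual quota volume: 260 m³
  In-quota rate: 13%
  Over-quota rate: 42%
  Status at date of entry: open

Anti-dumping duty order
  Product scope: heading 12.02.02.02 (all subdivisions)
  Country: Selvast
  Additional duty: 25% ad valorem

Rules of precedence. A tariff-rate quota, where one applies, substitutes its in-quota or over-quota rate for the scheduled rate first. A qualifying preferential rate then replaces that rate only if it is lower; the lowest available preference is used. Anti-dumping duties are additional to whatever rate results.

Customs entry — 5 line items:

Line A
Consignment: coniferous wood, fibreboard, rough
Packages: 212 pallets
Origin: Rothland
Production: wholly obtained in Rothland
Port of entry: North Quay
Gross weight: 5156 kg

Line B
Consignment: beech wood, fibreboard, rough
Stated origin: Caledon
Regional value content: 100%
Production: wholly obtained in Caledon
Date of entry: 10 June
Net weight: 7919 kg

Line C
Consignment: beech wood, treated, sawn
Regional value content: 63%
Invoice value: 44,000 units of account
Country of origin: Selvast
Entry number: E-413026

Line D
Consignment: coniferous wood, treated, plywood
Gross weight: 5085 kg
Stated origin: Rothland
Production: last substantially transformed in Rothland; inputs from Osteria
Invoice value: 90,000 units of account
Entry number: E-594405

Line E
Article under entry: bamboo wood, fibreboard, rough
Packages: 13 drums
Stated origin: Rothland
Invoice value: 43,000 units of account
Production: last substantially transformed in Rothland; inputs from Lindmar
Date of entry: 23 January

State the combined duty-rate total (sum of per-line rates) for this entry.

94%

Line A: coniferous → 12.02; fibreboard → 12.02.01; rough → 12.02.01.01. Scheduled 17%. Rothland agreement on 12.02: wholly obtained → 19% available; preference 19% not lower than 17% → no reduction. → 17%.
Line B: beech → 12.03; fibreboard → 12.03.04; rough → 12.03.04.03. Scheduled 28%. Caledon agreement on 12.03: RVC ≥ 45% → 3% available; Caledon agreement on 12.03.04.01: 12.03.04.03 not covered; preferential 3%. → 3%.
Line C: beech → 12.03; sawn → 12.03.01; treated → 12.03.01.03. Scheduled 31%. Selvast agreement on 12.03.01.03: RVC ≥ 55% → 23% available; preferential 23%. → 23%.
Line D: coniferous → 12.02; plywood → 12.02.02; treated → 12.02.02.03. Scheduled 38%. Rothland agreement on 12.02: not wholly obtained. → 38%.
Line E: bamboo → 12.04; fibreboard → 12.04.02; rough → 12.04.02.01. Scheduled 27%. quota on 12.04.02.01 open → in-quota 13%; Rothland agreement on 12.02: 12.04.02.01 not covered. → 13%.
Sum: 17% + 3% + 23% + 38% + 13% = 94%.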